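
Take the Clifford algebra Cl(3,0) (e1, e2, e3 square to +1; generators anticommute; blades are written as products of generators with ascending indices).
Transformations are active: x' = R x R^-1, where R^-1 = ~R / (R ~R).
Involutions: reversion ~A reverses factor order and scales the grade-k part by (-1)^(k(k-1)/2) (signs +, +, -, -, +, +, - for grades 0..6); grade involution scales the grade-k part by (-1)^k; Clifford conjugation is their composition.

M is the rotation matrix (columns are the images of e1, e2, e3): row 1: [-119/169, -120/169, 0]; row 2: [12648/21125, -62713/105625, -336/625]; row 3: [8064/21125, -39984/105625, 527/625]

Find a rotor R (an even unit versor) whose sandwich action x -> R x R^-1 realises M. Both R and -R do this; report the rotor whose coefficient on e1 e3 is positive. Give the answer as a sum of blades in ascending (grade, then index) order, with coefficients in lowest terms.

Method: write R = a + b12*e1 e2 + b13*e1 e3 + b23*e2 e3 with a^2 + b12^2 + b13^2 + b23^2 = 1 (so R^-1 = ~R). Expanding the columns R e_j ~R gives tr M = 4a^2 - 1 and, from the antisymmetric part, M21 - M12 = -4a*b12, M13 - M31 = 4a*b13, M32 - M23 = -4a*b23.
Here tr M = -1921/4225, so a^2 = (1 + tr M)/4 = 576/4225 and a = ±24/65. Taking a = 24/65: M21 - M12 = 27648/21125, M13 - M31 = -8064/21125, M32 - M23 = 672/4225, giving b12 = -288/325, b13 = -84/325, b23 = -7/65, i.e. R = 24/65 - 288/325*e1 e2 - 84/325*e1 e3 - 7/65*e2 e3.
Its e1 e3 coefficient is negative, so report the other preimage -R.
Answer: -24/65 + 288/325*e1 e2 + 84/325*e1 e3 + 7/65*e2 e3. Sheet selection: the two-to-one cover makes ±R indistinguishable at the matrix level (trace -1921/4225), so uniqueness comes from the required sign on e1 e3.


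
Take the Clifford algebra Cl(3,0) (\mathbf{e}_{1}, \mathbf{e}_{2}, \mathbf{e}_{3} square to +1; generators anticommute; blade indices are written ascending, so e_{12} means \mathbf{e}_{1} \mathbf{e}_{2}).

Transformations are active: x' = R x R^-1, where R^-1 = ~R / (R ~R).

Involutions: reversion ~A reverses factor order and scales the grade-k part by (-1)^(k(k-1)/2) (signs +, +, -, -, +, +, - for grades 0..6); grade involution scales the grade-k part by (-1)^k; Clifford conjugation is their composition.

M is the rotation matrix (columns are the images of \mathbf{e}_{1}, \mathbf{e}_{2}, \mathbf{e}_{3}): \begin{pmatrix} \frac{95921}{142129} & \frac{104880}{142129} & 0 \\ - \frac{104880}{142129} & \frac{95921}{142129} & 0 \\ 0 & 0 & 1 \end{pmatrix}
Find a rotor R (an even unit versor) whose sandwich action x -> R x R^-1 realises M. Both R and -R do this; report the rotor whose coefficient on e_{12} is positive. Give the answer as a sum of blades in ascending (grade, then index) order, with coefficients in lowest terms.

Method: write R = a + b12*e_{12} + b13*e_{13} + b23*e_{23} with a^2 + b12^2 + b13^2 + b23^2 = 1 (so R^-1 = ~R). Expanding the columns R e_j ~R gives tr M = 4a^2 - 1 and, from the antisymmetric part, M21 - M12 = -4a*b12, M13 - M31 = 4a*b13, M32 - M23 = -4a*b23.
Here tr M = \frac{333971}{142129}, so a^2 = (1 + tr M)/4 = \frac{119025}{142129} and a = ±\frac{345}{377}. Taking a = \frac{345}{377}: M21 - M12 = -\frac{209760}{142129}, M13 - M31 = 0, M32 - M23 = 0, giving b12 = \frac{152}{377}, b13 = 0, b23 = 0, i.e. R = \frac{345}{377} + \frac{152}{377} e_{12}.
Its e_{12} coefficient is already positive.
Answer: \frac{345}{377} + \frac{152}{377} e_{12}. Recall the cover is two-to-one: with M of trace \frac{333971}{142129}, both preimages act alike, and the stated e_{12} sign chooses the sheet.


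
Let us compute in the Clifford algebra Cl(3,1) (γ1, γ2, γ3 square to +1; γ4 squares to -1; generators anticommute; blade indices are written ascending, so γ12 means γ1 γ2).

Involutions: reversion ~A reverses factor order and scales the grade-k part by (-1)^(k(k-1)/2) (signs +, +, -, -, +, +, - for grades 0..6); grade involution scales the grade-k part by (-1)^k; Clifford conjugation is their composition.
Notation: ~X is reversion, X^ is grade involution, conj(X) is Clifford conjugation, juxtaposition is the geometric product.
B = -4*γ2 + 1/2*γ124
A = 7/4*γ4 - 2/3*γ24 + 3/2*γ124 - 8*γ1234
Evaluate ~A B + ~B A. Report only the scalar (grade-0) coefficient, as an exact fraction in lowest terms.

first term: -3/4 + 1/3*γ1 - 4*γ3 + 8/3*γ4 - 7/8*γ12 - 6*γ14 + 7*γ24 + 32*γ134
second term: -3/4 + 1/3*γ1 - 4*γ3 + 8/3*γ4 + 7/8*γ12 + 6*γ14 - 7*γ24 - 32*γ134
Answer: -3/2


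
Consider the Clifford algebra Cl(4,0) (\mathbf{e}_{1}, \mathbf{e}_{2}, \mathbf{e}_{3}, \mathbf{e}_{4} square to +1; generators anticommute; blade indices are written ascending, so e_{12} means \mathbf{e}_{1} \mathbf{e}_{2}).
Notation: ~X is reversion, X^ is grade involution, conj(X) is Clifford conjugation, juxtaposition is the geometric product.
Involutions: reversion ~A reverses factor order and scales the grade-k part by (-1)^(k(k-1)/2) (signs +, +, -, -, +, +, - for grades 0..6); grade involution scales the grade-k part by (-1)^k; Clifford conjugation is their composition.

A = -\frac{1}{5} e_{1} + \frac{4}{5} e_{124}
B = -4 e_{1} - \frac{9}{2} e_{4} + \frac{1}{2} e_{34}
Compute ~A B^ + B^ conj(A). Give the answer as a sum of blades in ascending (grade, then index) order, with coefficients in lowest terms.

first term: -\frac{4}{5} - \frac{18}{5} e_{12} - \frac{9}{10} e_{14} - \frac{16}{5} e_{24} + \frac{2}{5} e_{123} - \frac{1}{10} e_{134}
second term: \frac{4}{5} + \frac{18}{5} e_{12} - \frac{9}{10} e_{14} + \frac{16}{5} e_{24} + \frac{2}{5} e_{123} + \frac{1}{10} e_{134}
Answer: -\frac{9}{5} e_{14} + \frac{4}{5} e_{123}


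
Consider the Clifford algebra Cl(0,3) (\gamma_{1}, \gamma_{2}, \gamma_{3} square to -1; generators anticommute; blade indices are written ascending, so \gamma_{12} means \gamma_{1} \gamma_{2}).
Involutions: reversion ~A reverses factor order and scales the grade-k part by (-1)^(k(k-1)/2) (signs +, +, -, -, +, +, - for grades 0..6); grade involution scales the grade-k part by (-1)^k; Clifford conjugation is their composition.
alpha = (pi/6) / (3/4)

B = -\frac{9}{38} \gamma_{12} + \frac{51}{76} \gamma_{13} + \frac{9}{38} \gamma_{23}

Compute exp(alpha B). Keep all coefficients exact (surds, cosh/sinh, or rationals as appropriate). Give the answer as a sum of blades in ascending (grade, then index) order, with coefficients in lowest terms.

B^2 term by term: the squares give (-\frac{9}{38})^2*(\gamma_{12})^2 + (\frac{51}{76})^2*(\gamma_{13})^2 + (\frac{9}{38})^2*(\gamma_{23})^2 = \frac{81}{1444}*(-1) + \frac{2601}{5776}*(-1) + \frac{81}{1444}*(-1) = -\frac{9}{16} (each basis 2-blade squares to minus the product of its generators' squares); cross terms between blades sharing an index anticommute and cancel. So B^2 = -\frac{9}{16}.
B^2 = -\frac{9}{16} — the negative square puts this in the circular regime; l = \frac{3}{4}, alpha*l = \frac{\pi}{6}, so exp(alpha B) = cos(\frac{\pi}{6}) + (sin(\frac{\pi}{6})/(\frac{3}{4}))*B = \frac{\sqrt{3}}{2} + (\frac{2}{3})*B.
Answer: \frac{\sqrt{3}}{2} - \frac{3}{19} \gamma_{12} + \frac{17}{38} \gamma_{13} + \frac{3}{19} \gamma_{23}


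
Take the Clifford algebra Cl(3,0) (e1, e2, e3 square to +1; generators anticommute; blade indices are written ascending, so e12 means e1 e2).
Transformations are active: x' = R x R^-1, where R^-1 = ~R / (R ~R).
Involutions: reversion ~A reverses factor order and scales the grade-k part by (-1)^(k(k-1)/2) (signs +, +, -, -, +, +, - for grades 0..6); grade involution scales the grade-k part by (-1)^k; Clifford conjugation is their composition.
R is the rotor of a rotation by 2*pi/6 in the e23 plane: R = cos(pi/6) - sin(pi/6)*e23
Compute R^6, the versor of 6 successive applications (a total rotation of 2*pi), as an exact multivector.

The rotor phase is half the rotation angle and phases add under composition, so 6 steps in the e23 plane accumulate phase 6*(pi/6) = pi: R^6 = cos(pi) - sin(pi)*e23.
cos(pi) = -1 and sin(pi) = 0, so R^6 = -1. The total rotation 2*pi is 1 full turn, so every vector returns to itself, yet the rotor is -1, on the OTHER sheet of the double cover (an odd number of 2*pi turns).
Answer: -1


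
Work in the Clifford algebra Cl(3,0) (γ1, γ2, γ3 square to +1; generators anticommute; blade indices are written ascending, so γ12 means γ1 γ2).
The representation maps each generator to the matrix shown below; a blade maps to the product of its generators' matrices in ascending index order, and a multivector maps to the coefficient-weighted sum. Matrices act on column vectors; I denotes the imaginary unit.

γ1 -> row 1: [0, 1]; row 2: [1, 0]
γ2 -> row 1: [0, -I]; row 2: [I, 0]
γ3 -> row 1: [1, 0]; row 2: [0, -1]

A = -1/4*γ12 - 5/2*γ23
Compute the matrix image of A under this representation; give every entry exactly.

Bivector images (products of the table entries): rho(γ12) = rho(γ1)rho(γ2) = row 1: [I, 0]; row 2: [0, -I]; rho(γ23) = rho(γ2)rho(γ3) = row 1: [0, I]; row 2: [I, 0].
M = (-1/4)*rho(γ12) + (-5/2)*rho(γ23), summed entrywise:
Answer: row 1: [-I/4, -5*I/2]; row 2: [-5*I/2, I/4]


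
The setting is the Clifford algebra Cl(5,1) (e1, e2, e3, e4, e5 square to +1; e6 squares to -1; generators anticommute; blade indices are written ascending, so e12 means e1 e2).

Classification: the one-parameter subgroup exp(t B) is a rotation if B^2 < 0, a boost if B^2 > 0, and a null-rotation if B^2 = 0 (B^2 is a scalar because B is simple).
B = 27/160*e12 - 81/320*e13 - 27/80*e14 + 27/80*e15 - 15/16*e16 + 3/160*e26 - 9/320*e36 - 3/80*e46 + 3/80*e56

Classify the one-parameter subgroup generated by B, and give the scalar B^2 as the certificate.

B^2 term by term: the squares give (27/160)^2*(e12)^2 + (-81/320)^2*(e13)^2 + (-27/80)^2*(e14)^2 + (27/80)^2*(e15)^2 + (-15/16)^2*(e16)^2 + (3/160)^2*(e26)^2 + (-9/320)^2*(e36)^2 + (-3/80)^2*(e46)^2 + (3/80)^2*(e56)^2 = 729/25600*(-1) + 6561/102400*(-1) + 729/6400*(-1) + 729/6400*(-1) + 225/256*(+1) + 9/25600*(+1) + 81/102400*(+1) + 9/6400*(+1) + 9/6400*(+1) = 9/16 (each basis 2-blade squares to minus the product of its generators' squares); cross terms between blades sharing an index anticommute and cancel; the commuting (index-disjoint) pairs give grade-4 terms 2*c*c'*(blade product), which cancel blade by blade — e1236: -243/25600 + 243/25600 = 0; e1246: -81/6400 + 81/6400 = 0; e1256: 81/6400 - 81/6400 = 0; e1346: 243/12800 - 243/12800 = 0; e1356: -243/12800 + 243/12800 = 0; e1456: -81/3200 + 81/3200 = 0 — confirming B is simple. So B^2 = 9/16.
Answer: boost, certificate B^2 = 9/16. The class reads off the invariant scalar 9/16 directly.


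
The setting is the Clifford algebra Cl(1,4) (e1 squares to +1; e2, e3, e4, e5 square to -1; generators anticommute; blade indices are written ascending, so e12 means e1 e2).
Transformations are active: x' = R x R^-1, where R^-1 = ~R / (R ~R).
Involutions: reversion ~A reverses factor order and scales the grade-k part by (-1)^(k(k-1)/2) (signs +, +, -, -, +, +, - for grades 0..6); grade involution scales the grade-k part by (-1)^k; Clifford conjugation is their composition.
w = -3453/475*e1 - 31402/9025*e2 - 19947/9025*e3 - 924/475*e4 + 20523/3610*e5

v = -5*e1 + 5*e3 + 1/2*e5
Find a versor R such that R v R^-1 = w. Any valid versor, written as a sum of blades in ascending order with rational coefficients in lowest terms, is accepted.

Why this works: both vectors square to -1/4, so q(v) = q(w) and R = v + w = -5828/475*e1 - 31402/9025*e2 + 25178/9025*e3 - 924/475*e4 + 11164/1805*e5 carries v to w — its own direction survives, the complement (v - w)/2 flips.
Answer: -5828/475*e1 - 31402/9025*e2 + 25178/9025*e3 - 924/475*e4 + 11164/1805*e5


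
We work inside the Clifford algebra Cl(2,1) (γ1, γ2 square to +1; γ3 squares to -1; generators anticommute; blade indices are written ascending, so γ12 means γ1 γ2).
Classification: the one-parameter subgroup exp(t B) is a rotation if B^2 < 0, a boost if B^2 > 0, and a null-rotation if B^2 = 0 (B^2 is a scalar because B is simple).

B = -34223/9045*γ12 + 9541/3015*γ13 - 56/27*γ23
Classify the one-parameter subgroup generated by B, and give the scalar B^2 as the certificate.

B^2 term by term: the squares give (-34223/9045)^2*(γ12)^2 + (9541/3015)^2*(γ13)^2 + (-56/27)^2*(γ23)^2 = 1171213729/81812025*(-1) + 91030681/9090225*(+1) + 3136/729*(+1) = 0 (each basis 2-blade squares to minus the product of its generators' squares); cross terms between blades sharing an index anticommute and cancel. So B^2 = 0.
Answer: null-rotation, certificate B^2 = 0. The invariant at work: B^2 = 0 is unchanged by conjugation, hence its sign classifies the subgroup whatever basis B is written in.


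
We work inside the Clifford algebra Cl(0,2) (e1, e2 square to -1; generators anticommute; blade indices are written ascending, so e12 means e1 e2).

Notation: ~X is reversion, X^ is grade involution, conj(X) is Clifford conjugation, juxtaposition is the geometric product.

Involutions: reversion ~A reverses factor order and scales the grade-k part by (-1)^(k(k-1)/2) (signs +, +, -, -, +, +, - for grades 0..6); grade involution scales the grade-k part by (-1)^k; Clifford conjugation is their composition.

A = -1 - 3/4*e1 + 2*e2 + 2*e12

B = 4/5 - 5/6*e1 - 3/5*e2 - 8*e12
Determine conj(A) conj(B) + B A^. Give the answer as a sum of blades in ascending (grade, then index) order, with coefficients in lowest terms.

first term: 631/40 - 451/30*e1 - 148/15*e2 - 449/60*e12
second term: 117/8 - 473/30*e1 - 16/3*e2 + 703/60*e12
Answer: 152/5 - 154/5*e1 - 76/5*e2 + 127/30*e12


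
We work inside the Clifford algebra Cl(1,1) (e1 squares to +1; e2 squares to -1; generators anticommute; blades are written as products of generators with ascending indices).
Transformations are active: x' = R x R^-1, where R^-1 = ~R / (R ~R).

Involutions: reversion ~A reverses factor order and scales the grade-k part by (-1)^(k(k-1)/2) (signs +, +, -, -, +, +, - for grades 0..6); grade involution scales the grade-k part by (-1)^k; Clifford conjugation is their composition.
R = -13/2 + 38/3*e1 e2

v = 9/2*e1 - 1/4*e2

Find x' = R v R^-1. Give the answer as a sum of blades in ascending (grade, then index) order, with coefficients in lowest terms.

~R = -13/2 - 38/3*e1 e2, and R ~R = -4255/36, so R^-1 = ~R / (-4255/36).
R v = -313/12*e1 - 443/8*e2
Answer: -62709/8510*e1 - 99407/17020*e2


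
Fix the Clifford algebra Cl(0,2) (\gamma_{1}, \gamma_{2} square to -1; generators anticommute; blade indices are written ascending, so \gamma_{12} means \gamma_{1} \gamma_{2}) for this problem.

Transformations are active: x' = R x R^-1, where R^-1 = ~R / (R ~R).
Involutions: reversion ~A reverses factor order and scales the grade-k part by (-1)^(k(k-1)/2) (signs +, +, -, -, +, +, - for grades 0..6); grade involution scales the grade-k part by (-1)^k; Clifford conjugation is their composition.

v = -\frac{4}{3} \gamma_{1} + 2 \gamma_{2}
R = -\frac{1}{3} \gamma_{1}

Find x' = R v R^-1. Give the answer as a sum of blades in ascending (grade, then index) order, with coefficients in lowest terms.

~R = -\frac{1}{3} \gamma_{1}, and R ~R = -\frac{1}{9}, so R^-1 = ~R / (-\frac{1}{9}).
R v = -\frac{4}{9} - \frac{2}{3} \gamma_{12}
Answer: -\frac{4}{3} \gamma_{1} - 2 \gamma_{2}


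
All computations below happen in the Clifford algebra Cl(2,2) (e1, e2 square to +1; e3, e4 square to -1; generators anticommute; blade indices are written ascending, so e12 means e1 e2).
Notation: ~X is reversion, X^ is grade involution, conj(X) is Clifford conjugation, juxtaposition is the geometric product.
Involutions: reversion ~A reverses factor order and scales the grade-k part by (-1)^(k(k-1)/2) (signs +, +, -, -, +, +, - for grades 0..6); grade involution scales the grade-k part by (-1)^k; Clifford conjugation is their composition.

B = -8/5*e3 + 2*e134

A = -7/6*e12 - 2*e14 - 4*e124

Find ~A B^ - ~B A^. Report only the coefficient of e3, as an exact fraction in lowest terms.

first term: 4*e3 - 8*e23 + 28/15*e123 - 16/5*e134 + 7/3*e234 - 32/5*e1234
second term: -4*e3 + 8*e23 + 28/15*e123 - 16/5*e134 + 7/3*e234 - 32/5*e1234
Answer: 8


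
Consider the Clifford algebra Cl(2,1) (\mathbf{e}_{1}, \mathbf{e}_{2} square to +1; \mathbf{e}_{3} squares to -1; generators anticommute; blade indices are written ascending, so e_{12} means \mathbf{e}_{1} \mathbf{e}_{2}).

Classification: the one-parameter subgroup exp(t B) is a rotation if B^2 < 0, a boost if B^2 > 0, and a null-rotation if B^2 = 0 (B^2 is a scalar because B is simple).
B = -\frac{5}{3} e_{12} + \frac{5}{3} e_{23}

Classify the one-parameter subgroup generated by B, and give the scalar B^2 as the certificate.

B^2 term by term: the squares give (-\frac{5}{3})^2*(e_{12})^2 + (\frac{5}{3})^2*(e_{23})^2 = \frac{25}{9}*(-1) + \frac{25}{9}*(+1) = 0 (each basis 2-blade squares to minus the product of its generators' squares); cross terms between blades sharing an index anticommute and cancel. So B^2 = 0.
Answer: null-rotation, certificate B^2 = 0. Key observation: B^2 = 0 is a conjugation invariant, so its sign decides the class regardless of the surface form of B.


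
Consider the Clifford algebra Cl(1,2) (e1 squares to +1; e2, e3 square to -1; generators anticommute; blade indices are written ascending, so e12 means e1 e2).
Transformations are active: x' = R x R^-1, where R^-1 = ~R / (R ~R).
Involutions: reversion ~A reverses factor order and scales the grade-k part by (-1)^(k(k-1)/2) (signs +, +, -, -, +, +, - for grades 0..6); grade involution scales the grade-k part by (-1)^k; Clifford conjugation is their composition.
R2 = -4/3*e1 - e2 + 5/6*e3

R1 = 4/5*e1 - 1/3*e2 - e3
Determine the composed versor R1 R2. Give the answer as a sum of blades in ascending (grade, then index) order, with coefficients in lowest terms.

Distribute over the terms of R1 (each basis-blade product reordered to ascending indices, repeated generators contracted through their squares):
(4/5*e1) R2 = -16/15 - 4/5*e12 + 2/3*e13
(-1/3*e2) R2 = -1/3 - 4/9*e12 - 5/18*e23
(-e3) R2 = 5/6 - 4/3*e13 - e23
Summing the partial products and collecting blades:
Answer: -17/30 - 56/45*e12 - 2/3*e13 - 23/18*e23


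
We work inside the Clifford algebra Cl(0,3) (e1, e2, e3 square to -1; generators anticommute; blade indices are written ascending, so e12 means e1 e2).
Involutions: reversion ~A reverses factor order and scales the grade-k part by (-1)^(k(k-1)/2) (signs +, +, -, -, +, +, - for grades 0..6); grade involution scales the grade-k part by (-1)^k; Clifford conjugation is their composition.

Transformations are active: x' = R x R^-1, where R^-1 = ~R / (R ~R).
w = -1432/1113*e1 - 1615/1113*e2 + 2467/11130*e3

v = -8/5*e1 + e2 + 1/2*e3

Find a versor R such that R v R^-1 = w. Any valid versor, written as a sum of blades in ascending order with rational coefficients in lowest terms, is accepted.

Equal squares first: v^2 = w^2 = -381/100. Then v + w = -16064/5565*e1 - 502/1113*e2 + 4016/5565*e3 is a versor taking v to w, provided it is invertible.
Answer: -16064/5565*e1 - 502/1113*e2 + 4016/5565*e3


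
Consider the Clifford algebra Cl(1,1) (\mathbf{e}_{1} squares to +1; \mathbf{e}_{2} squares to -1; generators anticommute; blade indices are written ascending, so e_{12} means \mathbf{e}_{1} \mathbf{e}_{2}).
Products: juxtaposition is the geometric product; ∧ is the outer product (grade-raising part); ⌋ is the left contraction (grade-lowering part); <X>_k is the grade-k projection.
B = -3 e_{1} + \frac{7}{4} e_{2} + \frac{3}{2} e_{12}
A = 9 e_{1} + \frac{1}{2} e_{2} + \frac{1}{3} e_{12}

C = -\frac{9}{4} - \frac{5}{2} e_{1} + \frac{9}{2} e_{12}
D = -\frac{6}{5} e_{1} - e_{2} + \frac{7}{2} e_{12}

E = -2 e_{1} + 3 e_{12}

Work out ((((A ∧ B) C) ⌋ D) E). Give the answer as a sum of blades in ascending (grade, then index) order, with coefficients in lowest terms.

step 1: \frac{69}{4} e_{12}
step 2: \frac{621}{8} + \frac{345}{8} e_{2} - \frac{621}{16} e_{12}
step 3: -\frac{2967}{32} + \frac{4623}{80} e_{1} - \frac{621}{8} e_{2} + \frac{4347}{16} e_{12}
step 4: \frac{55959}{80} - \frac{759}{16} e_{1} + \frac{57339}{80} e_{2} - \frac{13869}{32} e_{12}
Answer: \frac{55959}{80} - \frac{759}{16} e_{1} + \frac{57339}{80} e_{2} - \frac{13869}{32} e_{12}


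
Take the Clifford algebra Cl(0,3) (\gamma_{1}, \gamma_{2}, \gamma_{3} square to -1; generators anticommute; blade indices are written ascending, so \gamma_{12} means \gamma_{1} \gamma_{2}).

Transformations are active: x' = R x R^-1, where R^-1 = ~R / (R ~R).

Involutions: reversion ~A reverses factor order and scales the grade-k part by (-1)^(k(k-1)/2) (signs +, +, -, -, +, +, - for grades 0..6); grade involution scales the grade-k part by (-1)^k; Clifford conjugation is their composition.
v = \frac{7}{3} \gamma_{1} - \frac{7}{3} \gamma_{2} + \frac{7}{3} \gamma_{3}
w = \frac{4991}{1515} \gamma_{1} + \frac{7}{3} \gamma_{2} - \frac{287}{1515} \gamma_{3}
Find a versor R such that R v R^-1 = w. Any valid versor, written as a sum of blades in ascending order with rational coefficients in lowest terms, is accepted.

Since q(v) = q(w) = -\frac{49}{3}, the sum R = v + w = \frac{2842}{505} \gamma_{1} + \frac{3248}{1515} \gamma_{3} does the job whenever invertible.
Answer: \frac{2842}{505} \gamma_{1} + \frac{3248}{1515} \gamma_{3}


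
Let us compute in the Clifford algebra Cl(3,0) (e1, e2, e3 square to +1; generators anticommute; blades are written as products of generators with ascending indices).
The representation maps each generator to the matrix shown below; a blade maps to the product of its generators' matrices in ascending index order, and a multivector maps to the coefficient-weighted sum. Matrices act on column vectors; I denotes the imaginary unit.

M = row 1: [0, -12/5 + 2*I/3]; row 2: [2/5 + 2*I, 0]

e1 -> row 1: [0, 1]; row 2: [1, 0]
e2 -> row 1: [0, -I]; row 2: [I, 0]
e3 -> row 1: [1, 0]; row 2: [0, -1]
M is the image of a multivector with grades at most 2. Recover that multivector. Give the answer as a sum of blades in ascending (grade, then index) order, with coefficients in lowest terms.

Method: 1, rho(e1), rho(e2), rho(e3) form a trace-orthogonal basis of the 2x2 complex matrices (tr(X Y) = 2 if X = Y, else 0), so M = m0*1 + m1*rho(e1) + m2*rho(e2) + m3*rho(e3) with m0 = tr(M)/2 = 0, m1 = tr(M rho(e1))/2 = -1 + 4*I/3, m2 = tr(M rho(e2))/2 = 2/3 - 7*I/5, m3 = tr(M rho(e3))/2 = 0.
Multiplying table entries, the bivector images are rho(e1 e2) = I*rho(e3), rho(e1 e3) = -I*rho(e2), rho(e2 e3) = I*rho(e1); with real blade coefficients the real parts of m0..m3 are the coefficients of 1, e1, e2, e3 and the imaginary parts give the bivectors (e2 e3: Im m1, e1 e3: -Im m2, e1 e2: Im m3).
Answer: -e1 + 2/3*e2 + 7/5*e1 e3 + 4/3*e2 e3


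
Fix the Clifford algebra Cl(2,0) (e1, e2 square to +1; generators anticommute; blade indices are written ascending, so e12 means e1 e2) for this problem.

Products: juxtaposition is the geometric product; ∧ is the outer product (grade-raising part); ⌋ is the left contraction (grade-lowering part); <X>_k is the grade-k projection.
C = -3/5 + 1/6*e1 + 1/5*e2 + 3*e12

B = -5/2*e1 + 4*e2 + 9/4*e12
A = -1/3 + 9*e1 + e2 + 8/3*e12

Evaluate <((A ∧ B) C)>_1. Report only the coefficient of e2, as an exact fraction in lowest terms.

step 1: 5/6*e1 - 4/3*e2 + 151/4*e12
step 2: -5102/45 + 221/20*e1 - 359/120*e2 - 4007/180*e12
step 3: 221/20*e1 - 359/120*e2
Answer: -359/120


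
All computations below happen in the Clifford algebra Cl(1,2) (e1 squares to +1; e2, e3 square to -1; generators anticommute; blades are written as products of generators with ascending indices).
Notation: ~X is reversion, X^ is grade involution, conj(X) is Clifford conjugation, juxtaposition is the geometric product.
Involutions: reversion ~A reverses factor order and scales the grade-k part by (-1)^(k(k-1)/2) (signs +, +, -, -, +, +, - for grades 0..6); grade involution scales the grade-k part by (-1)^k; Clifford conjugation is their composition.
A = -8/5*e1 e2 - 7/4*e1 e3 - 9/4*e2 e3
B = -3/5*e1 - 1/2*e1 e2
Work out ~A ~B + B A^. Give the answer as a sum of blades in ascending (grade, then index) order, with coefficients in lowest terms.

first term: 4/5 + 24/25*e2 + 21/20*e3 + 9/8*e1 e3 + 7/8*e2 e3 - 27/20*e1 e2 e3
second term: 4/5 + 24/25*e2 + 21/20*e3 - 9/8*e1 e3 - 7/8*e2 e3 + 27/20*e1 e2 e3
Answer: 8/5 + 48/25*e2 + 21/10*e3


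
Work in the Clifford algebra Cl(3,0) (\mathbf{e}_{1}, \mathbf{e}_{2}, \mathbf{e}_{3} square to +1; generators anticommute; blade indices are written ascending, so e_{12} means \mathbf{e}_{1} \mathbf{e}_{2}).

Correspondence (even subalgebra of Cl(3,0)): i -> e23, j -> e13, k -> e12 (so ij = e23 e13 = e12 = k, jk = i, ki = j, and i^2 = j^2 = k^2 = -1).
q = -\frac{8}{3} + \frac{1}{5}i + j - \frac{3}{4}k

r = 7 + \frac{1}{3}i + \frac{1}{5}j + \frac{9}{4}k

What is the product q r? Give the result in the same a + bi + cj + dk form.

In blades: q = -\frac{8}{3} - \frac{3}{4} e_{12} + e_{13} + \frac{1}{5} e_{23}, r = 7 + \frac{9}{4} e_{12} + \frac{1}{5} e_{13} + \frac{1}{3} e_{23}.
Distribute q over r term by term (generator squares from the signature, products reordered to ascending indices): (-\frac{8}{3})*r = -\frac{56}{3} - 6 e_{12} - \frac{8}{15} e_{13} - \frac{8}{9} e_{23}; (-\frac{3}{4} e_{12})*r = \frac{27}{16} - \frac{21}{4} e_{12} - \frac{1}{4} e_{13} + \frac{3}{20} e_{23}; (e_{13})*r = -\frac{1}{5} - \frac{1}{3} e_{12} + 7 e_{13} + \frac{9}{4} e_{23}; (\frac{1}{5} e_{23})*r = -\frac{1}{15} + \frac{1}{25} e_{12} - \frac{9}{20} e_{13} + \frac{7}{5} e_{23}.
Sum: -\frac{4139}{240} - \frac{3463}{300} e_{12} + \frac{173}{30} e_{13} + \frac{131}{45} e_{23}; translating back through the correspondence:
Answer: -\frac{4139}{240} + \frac{131}{45}i + \frac{173}{30}j - \frac{3463}{300}k


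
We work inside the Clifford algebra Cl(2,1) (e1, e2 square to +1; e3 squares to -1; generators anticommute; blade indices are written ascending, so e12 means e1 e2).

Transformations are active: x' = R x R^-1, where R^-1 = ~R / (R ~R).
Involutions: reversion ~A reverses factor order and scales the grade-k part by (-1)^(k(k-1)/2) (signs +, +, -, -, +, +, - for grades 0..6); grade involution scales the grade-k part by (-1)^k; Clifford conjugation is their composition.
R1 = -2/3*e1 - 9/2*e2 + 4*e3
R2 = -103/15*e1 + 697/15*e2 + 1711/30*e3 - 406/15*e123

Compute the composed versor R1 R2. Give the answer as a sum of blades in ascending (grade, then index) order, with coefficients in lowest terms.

Distribute over the terms of R1 (each basis-blade product reordered to ascending indices, repeated generators contracted through their squares):
(-2/3*e1) R2 = 206/45 - 1394/45*e12 - 1711/45*e13 + 812/45*e23
(-9/2*e2) R2 = -2091/10 - 309/10*e12 - 609/5*e13 - 5133/20*e23
(4*e3) R2 = -3422/15 + 1624/15*e12 + 412/15*e13 - 2788/15*e23
Summing the partial products and collecting blades:
Answer: -38939/90 + 835/18*e12 - 5956/45*e13 - 15281/36*e23


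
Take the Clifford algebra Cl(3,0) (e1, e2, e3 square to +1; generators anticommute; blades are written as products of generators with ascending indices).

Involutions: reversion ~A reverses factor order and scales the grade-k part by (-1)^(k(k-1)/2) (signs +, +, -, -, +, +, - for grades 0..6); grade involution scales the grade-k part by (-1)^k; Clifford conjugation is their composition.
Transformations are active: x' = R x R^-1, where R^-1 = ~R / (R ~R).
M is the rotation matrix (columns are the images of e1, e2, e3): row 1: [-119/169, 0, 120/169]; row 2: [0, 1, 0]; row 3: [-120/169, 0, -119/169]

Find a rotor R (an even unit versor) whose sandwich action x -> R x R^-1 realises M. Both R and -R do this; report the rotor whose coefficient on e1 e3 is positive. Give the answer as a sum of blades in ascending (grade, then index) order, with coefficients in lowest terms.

Method: write R = a + b12*e1 e2 + b13*e1 e3 + b23*e2 e3 with a^2 + b12^2 + b13^2 + b23^2 = 1 (so R^-1 = ~R). Expanding the columns R e_j ~R gives tr M = 4a^2 - 1 and, from the antisymmetric part, M21 - M12 = -4a*b12, M13 - M31 = 4a*b13, M32 - M23 = -4a*b23.
Here tr M = -69/169, so a^2 = (1 + tr M)/4 = 25/169 and a = ±5/13. Taking a = 5/13: M21 - M12 = 0, M13 - M31 = 240/169, M32 - M23 = 0, giving b12 = 0, b13 = 12/13, b23 = 0, i.e. R = 5/13 + 12/13*e1 e3.
Its e1 e3 coefficient is already positive.
Answer: 5/13 + 12/13*e1 e3. Sheet selection: the two-to-one cover makes ±R indistinguishable at the matrix level (trace -69/169), so uniqueness comes from the required sign on e1 e3.


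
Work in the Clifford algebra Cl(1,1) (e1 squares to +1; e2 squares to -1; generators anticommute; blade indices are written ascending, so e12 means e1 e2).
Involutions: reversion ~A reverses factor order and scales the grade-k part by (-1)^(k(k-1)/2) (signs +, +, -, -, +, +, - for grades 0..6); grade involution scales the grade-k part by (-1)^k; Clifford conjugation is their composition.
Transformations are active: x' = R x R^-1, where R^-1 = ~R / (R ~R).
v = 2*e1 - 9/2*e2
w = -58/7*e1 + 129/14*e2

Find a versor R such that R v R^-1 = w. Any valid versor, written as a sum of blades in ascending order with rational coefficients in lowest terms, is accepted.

R = v + w = -44/7*e1 + 33/7*e2 works: the equal norms (-65/4) guarantee its sandwich swaps v into w.
Answer: -44/7*e1 + 33/7*e2


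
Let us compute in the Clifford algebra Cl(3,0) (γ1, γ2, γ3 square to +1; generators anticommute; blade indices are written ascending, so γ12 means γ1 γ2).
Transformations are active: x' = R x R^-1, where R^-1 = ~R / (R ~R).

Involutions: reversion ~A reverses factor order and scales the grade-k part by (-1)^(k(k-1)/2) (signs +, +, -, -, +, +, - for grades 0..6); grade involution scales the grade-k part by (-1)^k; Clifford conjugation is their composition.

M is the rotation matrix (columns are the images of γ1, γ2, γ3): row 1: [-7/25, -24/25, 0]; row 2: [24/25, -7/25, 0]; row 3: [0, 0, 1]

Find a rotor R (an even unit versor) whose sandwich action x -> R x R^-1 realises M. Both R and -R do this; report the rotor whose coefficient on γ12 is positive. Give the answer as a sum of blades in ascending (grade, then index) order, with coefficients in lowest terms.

Method: write R = a + b12*γ12 + b13*γ13 + b23*γ23 with a^2 + b12^2 + b13^2 + b23^2 = 1 (so R^-1 = ~R). Expanding the columns R e_j ~R gives tr M = 4a^2 - 1 and, from the antisymmetric part, M21 - M12 = -4a*b12, M13 - M31 = 4a*b13, M32 - M23 = -4a*b23.
Here tr M = 11/25, so a^2 = (1 + tr M)/4 = 9/25 and a = ±3/5. Taking a = 3/5: M21 - M12 = 48/25, M13 - M31 = 0, M32 - M23 = 0, giving b12 = -4/5, b13 = 0, b23 = 0, i.e. R = 3/5 - 4/5*γ12.
Its γ12 coefficient is negative, so report the other preimage -R.
Answer: -3/5 + 4/5*γ12. Recall the cover is two-to-one: with M of trace 11/25, both preimages act alike, and the stated γ12 sign chooses the sheet.


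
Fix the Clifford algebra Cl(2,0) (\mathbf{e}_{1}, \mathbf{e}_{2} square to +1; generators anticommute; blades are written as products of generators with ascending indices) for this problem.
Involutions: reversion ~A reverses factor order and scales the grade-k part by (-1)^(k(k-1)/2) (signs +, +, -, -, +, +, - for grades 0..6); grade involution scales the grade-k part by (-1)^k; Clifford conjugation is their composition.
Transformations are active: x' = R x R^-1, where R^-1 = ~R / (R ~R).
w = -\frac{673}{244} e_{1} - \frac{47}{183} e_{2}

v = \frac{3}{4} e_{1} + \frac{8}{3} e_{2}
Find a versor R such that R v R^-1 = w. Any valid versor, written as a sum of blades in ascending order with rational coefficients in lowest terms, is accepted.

Key observation: q(v) = q(w) = \frac{1105}{144} (sandwiches preserve the norm), so R = v + w = -\frac{245}{122} e_{1} + \frac{147}{61} e_{2} works whenever it is invertible — the component of v along it is kept and (v - w)/2 reverses, sending v to w.
Answer: -\frac{245}{122} e_{1} + \frac{147}{61} e_{2}


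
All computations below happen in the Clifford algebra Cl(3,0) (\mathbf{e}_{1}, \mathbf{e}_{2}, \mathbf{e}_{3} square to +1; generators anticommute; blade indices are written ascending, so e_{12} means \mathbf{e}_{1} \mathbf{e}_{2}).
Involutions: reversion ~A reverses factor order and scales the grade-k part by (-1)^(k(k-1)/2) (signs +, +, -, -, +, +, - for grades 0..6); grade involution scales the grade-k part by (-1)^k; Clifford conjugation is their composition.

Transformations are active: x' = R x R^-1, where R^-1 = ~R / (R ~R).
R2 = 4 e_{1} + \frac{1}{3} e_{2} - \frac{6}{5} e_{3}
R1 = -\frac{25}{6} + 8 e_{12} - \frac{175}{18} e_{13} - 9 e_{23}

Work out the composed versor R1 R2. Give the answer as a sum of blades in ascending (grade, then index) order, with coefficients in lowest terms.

Distribute over the terms of R2 (each basis-blade product reordered to ascending indices, repeated generators contracted through their squares):
R1 (4 e_{1}) = -\frac{50}{3} e_{1} - 32 e_{2} + \frac{350}{9} e_{3} - 36 e_{123}
R1 (\frac{1}{3} e_{2}) = \frac{8}{3} e_{1} - \frac{25}{18} e_{2} + 3 e_{3} + \frac{175}{54} e_{123}
R1 (-\frac{6}{5} e_{3}) = \frac{35}{3} e_{1} + \frac{54}{5} e_{2} + 5 e_{3} - \frac{48}{5} e_{123}
Summing the partial products and collecting blades:
Answer: -\frac{7}{3} e_{1} - \frac{2033}{90} e_{2} + \frac{422}{9} e_{3} - \frac{11437}{270} e_{123}


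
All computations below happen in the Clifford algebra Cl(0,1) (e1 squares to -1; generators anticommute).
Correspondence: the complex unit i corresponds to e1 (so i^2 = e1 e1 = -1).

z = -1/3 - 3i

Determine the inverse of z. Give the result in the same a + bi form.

In blades: z = -1/3 - 3*e1.
With qbar = -1/3 + 3*e1 (scalar fixed, mapped units negated), z qbar = 82/9 (the sum of squared coefficients), so z^-1 = qbar / (82/9) = -3/82 + 27/82*e1; translating back:
Answer: -3/82 + 27/82*i


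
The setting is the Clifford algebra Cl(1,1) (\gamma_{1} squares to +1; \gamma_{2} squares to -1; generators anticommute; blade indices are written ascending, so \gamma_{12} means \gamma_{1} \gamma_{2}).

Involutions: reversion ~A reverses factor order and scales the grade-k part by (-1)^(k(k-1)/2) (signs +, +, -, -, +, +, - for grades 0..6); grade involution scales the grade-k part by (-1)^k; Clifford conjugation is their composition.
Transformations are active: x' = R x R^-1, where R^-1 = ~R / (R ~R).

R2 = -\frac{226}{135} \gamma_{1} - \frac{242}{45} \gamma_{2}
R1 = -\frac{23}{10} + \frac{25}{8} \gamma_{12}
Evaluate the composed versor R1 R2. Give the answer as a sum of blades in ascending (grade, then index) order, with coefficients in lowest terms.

Distribute over the terms of R1 (each basis-blade product reordered to ascending indices, repeated generators contracted through their squares):
(-\frac{23}{10}) R2 = \frac{2599}{675} \gamma_{1} + \frac{2783}{225} \gamma_{2}
(\frac{25}{8} \gamma_{12}) R2 = \frac{605}{36} \gamma_{1} + \frac{565}{108} \gamma_{2}
Summing the partial products and collecting blades:
Answer: \frac{55771}{2700} \gamma_{1} + \frac{47521}{2700} \gamma_{2}


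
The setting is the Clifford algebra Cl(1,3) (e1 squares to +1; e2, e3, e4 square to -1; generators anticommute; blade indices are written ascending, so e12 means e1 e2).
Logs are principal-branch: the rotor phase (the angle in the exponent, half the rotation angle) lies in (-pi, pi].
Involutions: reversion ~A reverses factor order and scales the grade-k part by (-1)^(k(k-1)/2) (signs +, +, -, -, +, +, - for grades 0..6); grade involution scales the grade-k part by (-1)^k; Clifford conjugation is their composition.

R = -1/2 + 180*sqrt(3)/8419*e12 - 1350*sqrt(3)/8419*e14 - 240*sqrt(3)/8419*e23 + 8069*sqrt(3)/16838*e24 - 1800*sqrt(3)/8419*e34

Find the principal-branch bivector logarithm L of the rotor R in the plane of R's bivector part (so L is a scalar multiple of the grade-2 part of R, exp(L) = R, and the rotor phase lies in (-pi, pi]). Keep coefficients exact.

The scalar part of R is -1/2, which fixes the principal-branch rotor phase; the unit plane is then the bivector part divided by the sine of that phase, and L is that plane scaled by the phase.
Concretely: cos(phase) = -1/2 gives phase = ±2*pi/3, and since phase/sin(phase) is even the sign is immaterial: L = (phase/sin(phase)) * <R>_2 = (4*sqrt(3)*pi/9) * <R>_2.
Answer: 240*pi/8419*e12 - 1800*pi/8419*e14 - 320*pi/8419*e23 + 16138*pi/25257*e24 - 2400*pi/8419*e34


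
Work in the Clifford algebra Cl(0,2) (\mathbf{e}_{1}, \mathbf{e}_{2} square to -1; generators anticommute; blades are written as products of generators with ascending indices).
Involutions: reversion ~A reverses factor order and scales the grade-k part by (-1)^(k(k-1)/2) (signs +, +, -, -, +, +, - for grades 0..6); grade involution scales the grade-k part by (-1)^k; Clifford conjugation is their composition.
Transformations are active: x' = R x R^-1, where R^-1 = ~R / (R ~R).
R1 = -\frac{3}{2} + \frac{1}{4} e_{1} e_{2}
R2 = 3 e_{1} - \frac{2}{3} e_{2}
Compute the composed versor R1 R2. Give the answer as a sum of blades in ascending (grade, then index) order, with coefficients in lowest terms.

Distribute over the terms of R1 (each basis-blade product reordered to ascending indices, repeated generators contracted through their squares):
(-\frac{3}{2}) R2 = -\frac{9}{2} e_{1} + e_{2}
(\frac{1}{4} e_{1} e_{2}) R2 = \frac{1}{6} e_{1} + \frac{3}{4} e_{2}
Summing the partial products and collecting blades:
Answer: -\frac{13}{3} e_{1} + \frac{7}{4} e_{2}


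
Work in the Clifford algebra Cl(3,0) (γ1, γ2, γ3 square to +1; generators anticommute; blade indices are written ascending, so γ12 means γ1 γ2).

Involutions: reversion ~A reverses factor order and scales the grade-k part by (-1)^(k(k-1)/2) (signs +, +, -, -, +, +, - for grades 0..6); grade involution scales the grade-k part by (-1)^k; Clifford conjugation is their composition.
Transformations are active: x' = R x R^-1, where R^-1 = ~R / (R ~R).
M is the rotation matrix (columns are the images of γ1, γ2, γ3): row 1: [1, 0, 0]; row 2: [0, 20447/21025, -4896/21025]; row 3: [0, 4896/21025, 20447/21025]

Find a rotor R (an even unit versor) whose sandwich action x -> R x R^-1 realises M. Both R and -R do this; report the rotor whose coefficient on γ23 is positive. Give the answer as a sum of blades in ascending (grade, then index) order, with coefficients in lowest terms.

Method: write R = a + b12*γ12 + b13*γ13 + b23*γ23 with a^2 + b12^2 + b13^2 + b23^2 = 1 (so R^-1 = ~R). Expanding the columns R e_j ~R gives tr M = 4a^2 - 1 and, from the antisymmetric part, M21 - M12 = -4a*b12, M13 - M31 = 4a*b13, M32 - M23 = -4a*b23.
Here tr M = 61919/21025, so a^2 = (1 + tr M)/4 = 20736/21025 and a = ±144/145. Taking a = 144/145: M21 - M12 = 0, M13 - M31 = 0, M32 - M23 = 9792/21025, giving b12 = 0, b13 = 0, b23 = -17/145, i.e. R = 144/145 - 17/145*γ23.
Its γ23 coefficient is negative, so report the other preimage -R.
Answer: -144/145 + 17/145*γ23. Recall the cover is two-to-one: with M of trace 61919/21025, both preimages act alike, and the stated γ23 sign chooses the sheet.


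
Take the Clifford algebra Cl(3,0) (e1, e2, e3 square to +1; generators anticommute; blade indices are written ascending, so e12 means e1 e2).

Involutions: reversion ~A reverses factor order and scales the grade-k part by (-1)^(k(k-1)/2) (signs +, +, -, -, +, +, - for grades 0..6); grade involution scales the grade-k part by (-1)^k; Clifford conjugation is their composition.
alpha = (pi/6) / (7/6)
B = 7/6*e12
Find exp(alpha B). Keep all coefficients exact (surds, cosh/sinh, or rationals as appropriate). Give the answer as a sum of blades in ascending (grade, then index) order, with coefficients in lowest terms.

B^2 = (7/6)^2*(e12)^2 = 49/36*(-1) = -49/36 (a basis 2-blade squares to minus the product of its generators' squares).
B^2 = -49/36 — circular case — the even/odd split gives cos and sin: l = 7/6, alpha*l = pi/6, so exp(alpha B) = cos(pi/6) + (sin(pi/6)/(7/6))*B = sqrt(3)/2 + (3/7)*B.
Answer: sqrt(3)/2 + 1/2*e12


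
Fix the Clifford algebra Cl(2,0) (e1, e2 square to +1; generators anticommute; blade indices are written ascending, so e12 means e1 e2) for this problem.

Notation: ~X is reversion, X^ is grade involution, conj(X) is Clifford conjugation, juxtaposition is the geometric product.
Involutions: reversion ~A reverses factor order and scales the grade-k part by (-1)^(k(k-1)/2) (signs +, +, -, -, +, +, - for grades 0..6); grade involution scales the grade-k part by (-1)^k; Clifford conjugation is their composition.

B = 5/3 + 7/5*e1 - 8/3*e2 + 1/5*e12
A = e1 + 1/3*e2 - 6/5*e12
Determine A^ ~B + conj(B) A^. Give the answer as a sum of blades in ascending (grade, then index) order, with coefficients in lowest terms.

first term: -169/225 + 22/15*e1 + 298/225*e2 + 17/15*e12
second term: 61/225 + 8/5*e1 + 208/225*e2 + 17/15*e12
Answer: -12/25 + 46/15*e1 + 506/225*e2 + 34/15*e12
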